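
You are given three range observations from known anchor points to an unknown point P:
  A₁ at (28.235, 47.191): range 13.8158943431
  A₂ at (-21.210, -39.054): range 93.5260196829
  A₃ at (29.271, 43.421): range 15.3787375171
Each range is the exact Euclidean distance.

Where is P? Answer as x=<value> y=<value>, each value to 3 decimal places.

eq1: (x − 28.235)² + (y − 47.191)² = 13.8158943431²
eq2: (x + 21.210)² + (y + 39.054)² = 93.5260196829²
eq3: (x − 29.271)² + (y − 43.421)² = 15.3787375171²
eq2−eq1, eq2−eq3 (x²,y² cancel):
  98.890·x + 172.490·y = 9605.364111
  100.962·x + 164.950·y = 9277.706456
det = 98.890·164.950 − 172.490·100.962 = -1103.029880
x = (9605.364111·164.950 − 172.490·9277.706456) / -1103.029880 = 14.420984
y = (98.890·9277.706456 − 9605.364111·100.962) / -1103.029880 = 47.418824

x=14.421 y=47.419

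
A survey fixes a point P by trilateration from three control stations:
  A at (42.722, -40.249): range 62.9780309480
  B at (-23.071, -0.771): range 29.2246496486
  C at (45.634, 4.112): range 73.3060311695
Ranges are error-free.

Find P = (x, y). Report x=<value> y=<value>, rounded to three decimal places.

x=-19.377 y=-29.761

eq1: (x − 42.722)² + (y + 40.249)² = 62.9780309480²
eq2: (x + 23.071)² + (y + 0.771)² = 29.2246496486²
eq3: (x − 45.634)² + (y − 4.112)² = 73.3060311695²
eq3−eq2, eq3−eq1 (x²,y² cancel):
  -137.410·x − 9.766·y = 2953.189041
  -5.824·x − 88.722·y = 2753.322609
det = -137.410·-88.722 − -9.766·-5.824 = 12134.412836
x = (2953.189041·-88.722 − -9.766·2753.322609) / 12134.412836 = -19.376619
y = (-137.410·2753.322609 − 2953.189041·-5.824) / 12134.412836 = -29.761200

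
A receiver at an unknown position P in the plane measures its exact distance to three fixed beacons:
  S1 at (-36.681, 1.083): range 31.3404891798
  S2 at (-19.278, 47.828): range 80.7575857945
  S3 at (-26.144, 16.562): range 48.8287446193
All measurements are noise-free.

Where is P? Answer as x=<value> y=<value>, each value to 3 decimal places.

eq1: (x + 36.681)² + (y − 1.083)² = 31.3404891798²
eq2: (x + 19.278)² + (y − 47.828)² = 80.7575857945²
eq3: (x + 26.144)² + (y − 16.562)² = 48.8287446193²
eq2−eq3, eq2−eq1 (x²,y² cancel):
  -13.732·x − 62.532·y = 2436.191074
  -34.806·x − 93.490·y = 4227.071183
det = -13.732·-93.490 − -62.532·-34.806 = -892.684112
x = (2436.191074·-93.490 − -62.532·4227.071183) / -892.684112 = -40.963776
y = (-13.732·4227.071183 − 2436.191074·-34.806) / -892.684112 = -29.963483

x=-40.964 y=-29.963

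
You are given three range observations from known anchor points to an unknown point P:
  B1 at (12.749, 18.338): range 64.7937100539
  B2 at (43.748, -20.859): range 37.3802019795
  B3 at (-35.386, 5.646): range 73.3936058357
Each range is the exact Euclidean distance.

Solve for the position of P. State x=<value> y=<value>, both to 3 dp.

x=16.410 y=-46.352

eq1: (x − 12.749)² + (y − 18.338)² = 64.7937100539²
eq2: (x − 43.748)² + (y + 20.859)² = 37.3802019795²
eq3: (x + 35.386)² + (y − 5.646)² = 73.3936058357²
eq2−eq3, eq2−eq1 (x²,y² cancel):
  -158.268·x + 53.010·y = -5054.280951
  -61.998·x + 78.394·y = -4651.111503
det = -158.268·78.394 − 53.010·-61.998 = -9120.747612
x = (-5054.280951·78.394 − 53.010·-4651.111503) / -9120.747612 = 16.409826
y = (-158.268·-4651.111503 − -5054.280951·-61.998) / -9120.747612 = -46.352210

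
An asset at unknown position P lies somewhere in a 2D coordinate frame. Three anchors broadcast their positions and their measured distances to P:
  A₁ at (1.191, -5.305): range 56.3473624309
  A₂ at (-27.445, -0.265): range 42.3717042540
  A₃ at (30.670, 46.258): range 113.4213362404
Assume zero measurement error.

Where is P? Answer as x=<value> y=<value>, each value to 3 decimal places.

x=-43.663 y=-39.410

eq1: (x − 1.191)² + (y + 5.305)² = 56.3473624309²
eq2: (x + 27.445)² + (y + 0.265)² = 42.3717042540²
eq3: (x − 30.670)² + (y − 46.258)² = 113.4213362404²
eq3−eq2, eq3−eq1 (x²,y² cancel):
  -116.230·x − 93.046·y = 8741.884979
  -58.958·x − 103.126·y = 6638.484304
det = -116.230·-103.126 − -93.046·-58.958 = 6500.528912
x = (8741.884979·-103.126 − -93.046·6638.484304) / 6500.528912 = -43.662789
y = (-116.230·6638.484304 − 8741.884979·-58.958) / 6500.528912 = -39.410174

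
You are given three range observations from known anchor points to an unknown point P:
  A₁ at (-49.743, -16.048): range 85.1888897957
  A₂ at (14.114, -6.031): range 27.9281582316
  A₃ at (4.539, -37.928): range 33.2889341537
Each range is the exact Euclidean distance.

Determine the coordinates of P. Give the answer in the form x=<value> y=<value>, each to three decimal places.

x=35.021 y=-24.548

eq1: (x + 49.743)² + (y + 16.048)² = 85.1888897957²
eq2: (x − 14.114)² + (y + 6.031)² = 27.9281582316²
eq3: (x − 4.539)² + (y + 37.928)² = 33.2889341537²
eq3−eq2, eq3−eq1 (x²,y² cancel):
  19.150·x + 63.794·y = -895.386633
  -108.564·x + 43.760·y = -4876.225160
det = 19.150·43.760 − 63.794·-108.564 = 7763.735816
x = (-895.386633·43.760 − 63.794·-4876.225160) / 7763.735816 = 35.020742
y = (19.150·-4876.225160 − -895.386633·-108.564) / 7763.735816 = -24.548294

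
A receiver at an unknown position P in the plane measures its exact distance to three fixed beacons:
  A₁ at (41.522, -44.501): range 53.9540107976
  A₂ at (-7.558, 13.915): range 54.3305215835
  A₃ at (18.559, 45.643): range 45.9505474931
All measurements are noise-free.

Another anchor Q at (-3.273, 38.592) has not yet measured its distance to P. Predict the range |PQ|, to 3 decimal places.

57.855

eq1: (x − 41.522)² + (y + 44.501)² = 53.9540107976²
eq2: (x + 7.558)² + (y − 13.915)² = 54.3305215835²
eq3: (x − 18.559)² + (y − 45.643)² = 45.9505474931²
eq2−eq3, eq2−eq1 (x²,y² cancel):
  52.234·x + 63.456·y = 3017.322102
  98.160·x − 116.832·y = 3494.435190
det = 52.234·-116.832 − 63.456·98.160 = -12331.443648
x = (3017.322102·-116.832 − 63.456·3494.435190) / -12331.443648 = 46.568972
y = (52.234·3494.435190 − 3017.322102·98.160) / -12331.443648 = 9.216440
|P − Q| = √((46.568972 − -3.273)² + (9.216440 − 38.592)²) = 57.854522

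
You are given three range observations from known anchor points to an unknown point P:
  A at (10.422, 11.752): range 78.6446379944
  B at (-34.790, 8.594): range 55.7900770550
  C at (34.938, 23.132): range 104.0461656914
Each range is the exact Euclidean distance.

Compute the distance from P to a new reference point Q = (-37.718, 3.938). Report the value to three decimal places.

50.838

eq1: (x − 10.422)² + (y − 11.752)² = 78.6446379944²
eq2: (x + 34.790)² + (y − 8.594)² = 55.7900770550²
eq3: (x − 34.938)² + (y − 23.132)² = 104.0461656914²
eq2−eq3, eq2−eq1 (x²,y² cancel):
  139.456·x + 29.076·y = -7241.519565
  90.424·x + 6.316·y = -4109.919735
det = 139.456·6.316 − 29.076·90.424 = -1748.364128
x = (-7241.519565·6.316 − 29.076·-4109.919735) / -1748.364128 = -42.189489
y = (139.456·-4109.919735 − -7241.519565·90.424) / -1748.364128 = -46.703199
|P − Q| = √((-42.189489 − -37.718)² + (-46.703199 − 3.938)²) = 50.838227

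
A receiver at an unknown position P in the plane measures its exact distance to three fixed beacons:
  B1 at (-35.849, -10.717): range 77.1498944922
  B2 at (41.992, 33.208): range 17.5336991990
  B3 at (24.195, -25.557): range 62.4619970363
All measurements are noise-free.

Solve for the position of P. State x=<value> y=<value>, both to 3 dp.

x=24.852 y=36.902

eq1: (x + 35.849)² + (y + 10.717)² = 77.1498944922²
eq2: (x − 41.992)² + (y − 33.208)² = 17.5336991990²
eq3: (x − 24.195)² + (y + 25.557)² = 62.4619970363²
eq3−eq2, eq3−eq1 (x²,y² cancel):
  35.594·x + 117.530·y = 5221.611520
  -120.088·x + 29.680·y = -1889.158530
det = 35.594·29.680 − 117.530·-120.088 = 15170.372560
x = (5221.611520·29.680 − 117.530·-1889.158530) / 15170.372560 = 24.851745
y = (35.594·-1889.158530 − 5221.611520·-120.088) / 15170.372560 = 36.901544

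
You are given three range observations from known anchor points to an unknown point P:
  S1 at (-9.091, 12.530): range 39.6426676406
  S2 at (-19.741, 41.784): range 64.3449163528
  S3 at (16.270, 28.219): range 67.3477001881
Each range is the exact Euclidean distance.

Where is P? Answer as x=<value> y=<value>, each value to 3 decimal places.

x=-28.675 y=-21.938

eq1: (x + 9.091)² + (y − 12.530)² = 39.6426676406²
eq2: (x + 19.741)² + (y − 41.784)² = 64.3449163528²
eq3: (x − 16.270)² + (y − 28.219)² = 67.3477001881²
eq1−eq3, eq1−eq2 (x²,y² cancel):
  50.722·x + 31.378·y = -2142.793943
  -21.300·x + 58.508·y = -672.764607
det = 50.722·58.508 − 31.378·-21.300 = 3635.994176
x = (-2142.793943·58.508 − 31.378·-672.764607) / 3635.994176 = -28.674573
y = (50.722·-672.764607 − -2142.793943·-21.300) / 3635.994176 = -21.937735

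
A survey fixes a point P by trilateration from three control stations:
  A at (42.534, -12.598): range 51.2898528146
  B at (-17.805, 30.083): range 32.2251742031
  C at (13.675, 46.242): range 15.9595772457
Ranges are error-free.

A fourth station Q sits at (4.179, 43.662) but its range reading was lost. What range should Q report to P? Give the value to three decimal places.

eq1: (x − 42.534)² + (y + 12.598)² = 51.2898528146²
eq2: (x + 17.805)² + (y − 30.083)² = 32.2251742031²
eq3: (x − 13.675)² + (y − 46.242)² = 15.9595772457²
eq3−eq1, eq3−eq2 (x²,y² cancel):
  57.718·x − 117.680·y = -2733.418325
  -62.960·x − 32.318·y = -1887.077022
det = 57.718·-32.318 − -117.680·-62.960 = -9274.463124
x = (-2733.418325·-32.318 − -117.680·-1887.077022) / -9274.463124 = 14.419445
y = (57.718·-1887.077022 − -2733.418325·-62.960) / -9274.463124 = 30.299795
|P − Q| = √((14.419445 − 4.179)² + (30.299795 − 43.662)²) = 16.834941

16.835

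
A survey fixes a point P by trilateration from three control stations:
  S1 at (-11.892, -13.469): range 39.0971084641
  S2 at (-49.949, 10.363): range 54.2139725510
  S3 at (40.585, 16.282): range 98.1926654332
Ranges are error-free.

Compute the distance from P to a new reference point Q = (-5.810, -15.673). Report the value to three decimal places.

eq1: (x + 11.892)² + (y + 13.469)² = 39.0971084641²
eq2: (x + 49.949)² + (y − 10.363)² = 54.2139725510²
eq3: (x − 40.585)² + (y − 16.282)² = 98.1926654332²
eq2−eq1, eq2−eq3 (x²,y² cancel):
  76.114·x − 47.664·y = -868.889816
  181.068·x + 11.838·y = -7392.693346
det = 76.114·11.838 − -47.664·181.068 = 9531.462684
x = (-868.889816·11.838 − -47.664·-7392.693346) / 9531.462684 = -38.047807
y = (76.114·-7392.693346 − -868.889816·181.068) / 9531.462684 = -42.528553
|P − Q| = √((-38.047807 − -5.810)² + (-42.528553 − -15.673)²) = 41.958276

41.958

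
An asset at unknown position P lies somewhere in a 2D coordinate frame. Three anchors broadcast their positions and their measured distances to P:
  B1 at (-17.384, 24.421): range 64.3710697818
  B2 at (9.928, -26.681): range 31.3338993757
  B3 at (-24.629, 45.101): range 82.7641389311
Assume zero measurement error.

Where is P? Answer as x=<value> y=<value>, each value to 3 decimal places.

x=36.727 y=-10.445

eq1: (x + 17.384)² + (y − 24.421)² = 64.3710697818²
eq2: (x − 9.928)² + (y + 26.681)² = 31.3338993757²
eq3: (x + 24.629)² + (y − 45.101)² = 82.7641389311²
eq1−eq3, eq1−eq2 (x²,y² cancel):
  -14.490·x + 41.360·y = -964.168923
  54.624·x − 102.204·y = 3073.673623
det = -14.490·-102.204 − 41.360·54.624 = -778.312680
x = (-964.168923·-102.204 − 41.360·3073.673623) / -778.312680 = 36.727168
y = (-14.490·3073.673623 − -964.168923·54.624) / -778.312680 = -10.444687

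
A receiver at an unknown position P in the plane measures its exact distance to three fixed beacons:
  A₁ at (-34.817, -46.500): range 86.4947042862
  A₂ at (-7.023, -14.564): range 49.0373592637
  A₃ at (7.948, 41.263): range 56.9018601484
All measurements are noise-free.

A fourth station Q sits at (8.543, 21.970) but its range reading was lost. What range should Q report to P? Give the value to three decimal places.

eq1: (x + 34.817)² + (y + 46.500)² = 86.4947042862²
eq2: (x + 7.023)² + (y + 14.564)² = 49.0373592637²
eq3: (x − 7.948)² + (y − 41.263)² = 56.9018601484²
eq2−eq1, eq2−eq3 (x²,y² cancel):
  -55.588·x − 63.872·y = -1963.630402
  29.942·x + 111.654·y = 671.214163
det = -55.588·111.654 − -63.872·29.942 = -4294.167128
x = (-1963.630402·111.654 − -63.872·671.214163) / -4294.167128 = 41.073250
y = (-55.588·671.214163 − -1963.630402·29.942) / -4294.167128 = -5.002965
|P − Q| = √((41.073250 − 8.543)² + (-5.002965 − 21.970)²) = 42.258230

42.258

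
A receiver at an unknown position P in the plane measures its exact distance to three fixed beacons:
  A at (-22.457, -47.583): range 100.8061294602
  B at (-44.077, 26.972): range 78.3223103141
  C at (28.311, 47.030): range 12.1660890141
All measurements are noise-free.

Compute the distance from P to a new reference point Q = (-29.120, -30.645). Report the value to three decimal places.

91.684

eq1: (x + 22.457)² + (y + 47.583)² = 100.8061294602²
eq2: (x + 44.077)² + (y − 26.972)² = 78.3223103141²
eq3: (x − 28.311)² + (y − 47.030)² = 12.1660890141²
eq3−eq1, eq3−eq2 (x²,y² cancel):
  -101.536·x − 189.226·y = -10258.736898
  -144.776·x − 40.116·y = -6329.433479
det = -101.536·-40.116 − -189.226·-144.776 = -23322.165200
x = (-10258.736898·-40.116 − -189.226·-6329.433479) / -23322.165200 = 33.708444
y = (-101.536·-6329.433479 − -10258.736898·-144.776) / -23322.165200 = 36.126729
|P − Q| = √((33.708444 − -29.120)² + (36.126729 − -30.645)²) = 91.683570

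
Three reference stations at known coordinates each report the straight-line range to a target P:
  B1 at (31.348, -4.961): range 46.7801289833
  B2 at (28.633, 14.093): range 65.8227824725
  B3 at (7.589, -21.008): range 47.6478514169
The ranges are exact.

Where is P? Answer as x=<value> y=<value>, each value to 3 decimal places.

x=45.820 y=-49.446

eq1: (x − 31.348)² + (y + 4.961)² = 46.7801289833²
eq2: (x − 28.633)² + (y − 14.093)² = 65.8227824725²
eq3: (x − 7.589)² + (y + 21.008)² = 47.6478514169²
eq1−eq2, eq1−eq3 (x²,y² cancel):
  -5.430·x + 38.108·y = -2133.105512
  -47.518·x − 32.094·y = -590.316917
det = -5.430·-32.094 − 38.108·-47.518 = 1985.086364
x = (-2133.105512·-32.094 − 38.108·-590.316917) / 1985.086364 = 45.819510
y = (-5.430·-590.316917 − -2133.105512·-47.518) / 1985.086364 = -49.446457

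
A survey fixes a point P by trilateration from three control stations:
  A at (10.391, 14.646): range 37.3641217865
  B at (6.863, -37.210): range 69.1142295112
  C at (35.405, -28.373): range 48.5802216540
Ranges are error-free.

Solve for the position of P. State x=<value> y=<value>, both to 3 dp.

eq1: (x − 10.391)² + (y − 14.646)² = 37.3641217865²
eq2: (x − 6.863)² + (y + 37.210)² = 69.1142295112²
eq3: (x − 35.405)² + (y + 28.373)² = 48.5802216540²
eq3−eq2, eq3−eq1 (x²,y² cancel):
  -57.084·x − 17.674·y = -3043.595070
  -50.028·x + 86.038·y = -772.102618
det = -57.084·86.038 − -17.674·-50.028 = -5795.588064
x = (-3043.595070·86.038 − -17.674·-772.102618) / -5795.588064 = 47.538053
y = (-57.084·-772.102618 − -3043.595070·-50.028) / -5795.588064 = 18.667695

x=47.538 y=18.668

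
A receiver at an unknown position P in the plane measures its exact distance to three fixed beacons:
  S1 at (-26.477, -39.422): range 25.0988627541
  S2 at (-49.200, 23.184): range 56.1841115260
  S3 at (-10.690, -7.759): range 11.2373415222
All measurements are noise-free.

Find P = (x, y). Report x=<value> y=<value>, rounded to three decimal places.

x=-11.999 y=-18.920

eq1: (x + 26.477)² + (y + 39.422)² = 25.0988627541²
eq2: (x + 49.200)² + (y − 23.184)² = 56.1841115260²
eq3: (x + 10.690)² + (y + 7.759)² = 11.2373415222²
eq1−eq3, eq1−eq2 (x²,y² cancel):
  31.574·x + 63.326·y = -1576.972365
  -45.446·x + 125.212·y = -1823.689233
det = 31.574·125.212 − 63.326·-45.446 = 6831.357084
x = (-1576.972365·125.212 − 63.326·-1823.689233) / 6831.357084 = -11.998922
y = (31.574·-1823.689233 − -1576.972365·-45.446) / 6831.357084 = -18.919850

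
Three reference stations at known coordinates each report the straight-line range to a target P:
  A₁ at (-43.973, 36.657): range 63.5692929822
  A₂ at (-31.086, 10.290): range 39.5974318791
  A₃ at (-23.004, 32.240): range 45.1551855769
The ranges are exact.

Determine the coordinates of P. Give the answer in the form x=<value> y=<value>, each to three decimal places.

eq1: (x + 43.973)² + (y − 36.657)² = 63.5692929822²
eq2: (x + 31.086)² + (y − 10.290)² = 39.5974318791²
eq3: (x + 23.004)² + (y − 32.240)² = 45.1551855769²
eq3−eq2, eq3−eq1 (x²,y² cancel):
  -16.164·x − 43.900·y = -25.343947
  -41.938·x + 8.834·y = -293.305464
det = -16.164·8.834 − -43.900·-41.938 = -1983.870976
x = (-25.343947·8.834 − -43.900·-293.305464) / -1983.870976 = 6.603251
y = (-16.164·-293.305464 − -25.343947·-41.938) / -1983.870976 = -1.854009

x=6.603 y=-1.854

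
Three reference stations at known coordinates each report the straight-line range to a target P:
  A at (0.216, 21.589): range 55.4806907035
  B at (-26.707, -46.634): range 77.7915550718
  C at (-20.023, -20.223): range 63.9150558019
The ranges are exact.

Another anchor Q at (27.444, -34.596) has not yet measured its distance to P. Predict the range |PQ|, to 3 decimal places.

eq1: (x − 0.216)² + (y − 21.589)² = 55.4806907035²
eq2: (x + 26.707)² + (y + 46.634)² = 77.7915550718²
eq3: (x + 20.023)² + (y + 20.223)² = 63.9150558019²
eq2−eq3, eq2−eq1 (x²,y² cancel):
  13.368·x + 52.822·y = -111.711865
  53.846·x + 136.446·y = 551.556772
det = 13.368·136.446 − 52.822·53.846 = -1020.243284
x = (-111.711865·136.446 − 52.822·551.556772) / -1020.243284 = 43.496458
y = (13.368·551.556772 − -111.711865·53.846) / -1020.243284 = -13.122799
|P − Q| = √((43.496458 − 27.444)² + (-13.122799 − -34.596)²) = 26.810068

26.810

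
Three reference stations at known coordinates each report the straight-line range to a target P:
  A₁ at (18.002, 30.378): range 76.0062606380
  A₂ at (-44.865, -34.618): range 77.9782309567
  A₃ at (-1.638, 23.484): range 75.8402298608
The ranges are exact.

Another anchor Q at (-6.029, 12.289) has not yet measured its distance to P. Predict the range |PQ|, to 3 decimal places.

68.412

eq1: (x − 18.002)² + (y − 30.378)² = 76.0062606380²
eq2: (x + 44.865)² + (y + 34.618)² = 77.9782309567²
eq3: (x + 1.638)² + (y − 23.484)² = 75.8402298608²
eq1−eq2, eq1−eq3 (x²,y² cancel):
  -125.734·x − 129.992·y = 1660.726414
  -39.280·x − 13.788·y = -667.502397
det = -125.734·-13.788 − -129.992·-39.280 = -3372.465368
x = (1660.726414·-13.788 − -129.992·-667.502397) / -3372.465368 = 32.518664
y = (-125.734·-667.502397 − 1660.726414·-39.280) / -3372.465368 = -44.229092
|P − Q| = √((32.518664 − -6.029)² + (-44.229092 − 12.289)²) = 68.412112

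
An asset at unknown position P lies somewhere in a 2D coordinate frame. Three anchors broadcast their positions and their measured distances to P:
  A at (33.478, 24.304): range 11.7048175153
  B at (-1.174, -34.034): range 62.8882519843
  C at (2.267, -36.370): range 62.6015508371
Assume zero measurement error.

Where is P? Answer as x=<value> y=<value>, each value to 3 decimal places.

eq1: (x − 33.478)² + (y − 24.304)² = 11.7048175153²
eq2: (x + 1.174)² + (y + 34.034)² = 62.8882519843²
eq3: (x − 2.267)² + (y + 36.370)² = 62.6015508371²
eq3−eq2, eq3−eq1 (x²,y² cancel):
  -6.882·x + 4.672·y = -204.202827
  62.422·x + 121.348·y = 4165.496125
det = -6.882·121.348 − 4.672·62.422 = -1126.752520
x = (-204.202827·121.348 − 4.672·4165.496125) / -1126.752520 = 39.263993
y = (-6.882·4165.496125 − -204.202827·62.422) / -1126.752520 = 14.129274

x=39.264 y=14.129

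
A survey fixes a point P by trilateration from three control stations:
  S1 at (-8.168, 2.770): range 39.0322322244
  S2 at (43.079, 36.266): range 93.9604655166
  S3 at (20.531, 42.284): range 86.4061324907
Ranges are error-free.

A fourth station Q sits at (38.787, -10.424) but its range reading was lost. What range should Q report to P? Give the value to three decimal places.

62.056

eq1: (x + 8.168)² + (y − 2.770)² = 39.0322322244²
eq2: (x − 43.079)² + (y − 36.266)² = 93.9604655166²
eq3: (x − 20.531)² + (y − 42.284)² = 86.4061324907²
eq1−eq2, eq1−eq3 (x²,y² cancel):
  102.494·x + 66.992·y = -4208.420055
  57.398·x + 79.028·y = -3807.435087
det = 102.494·79.028 − 66.992·57.398 = 4254.689016
x = (-4208.420055·79.028 − 66.992·-3807.435087) / 4254.689016 = -18.218800
y = (102.494·-3807.435087 − -4208.420055·57.398) / 4254.689016 = -34.945999
|P − Q| = √((-18.218800 − 38.787)² + (-34.945999 − -10.424)²) = 62.056343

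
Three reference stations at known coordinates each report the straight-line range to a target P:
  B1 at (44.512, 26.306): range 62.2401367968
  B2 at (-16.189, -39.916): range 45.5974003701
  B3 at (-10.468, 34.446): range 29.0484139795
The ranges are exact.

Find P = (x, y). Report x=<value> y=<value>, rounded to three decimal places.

eq1: (x − 44.512)² + (y − 26.306)² = 62.2401367968²
eq2: (x + 16.189)² + (y + 39.916)² = 45.5974003701²
eq3: (x + 10.468)² + (y − 34.446)² = 29.0484139795²
eq3−eq2, eq3−eq1 (x²,y² cancel):
  -11.442·x − 148.724·y = -676.047729
  109.960·x − 16.280·y = -1652.806434
det = -11.442·-16.280 − -148.724·109.960 = 16539.966800
x = (-676.047729·-16.280 − -148.724·-1652.806434) / 16539.966800 = -14.196276
y = (-11.442·-1652.806434 − -676.047729·109.960) / 16539.966800 = 5.637836

x=-14.196 y=5.638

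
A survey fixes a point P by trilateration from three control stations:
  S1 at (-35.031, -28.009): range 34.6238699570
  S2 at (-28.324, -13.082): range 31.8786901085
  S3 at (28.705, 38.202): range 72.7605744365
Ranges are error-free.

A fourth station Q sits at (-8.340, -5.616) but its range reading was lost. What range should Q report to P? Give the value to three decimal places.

eq1: (x + 35.031)² + (y + 28.009)² = 34.6238699570²
eq2: (x + 28.324)² + (y + 13.082)² = 31.8786901085²
eq3: (x − 28.705)² + (y − 38.202)² = 72.7605744365²
eq1−eq3, eq1−eq2 (x²,y² cancel):
  127.472·x + 132.422·y = -3823.594035
  13.414·x + 29.854·y = -855.725854
det = 127.472·29.854 − 132.422·13.414 = 2029.240380
x = (-3823.594035·29.854 − 132.422·-855.725854) / 2029.240380 = -0.410325
y = (127.472·-855.725854 − -3823.594035·13.414) / 2029.240380 = -28.479325
|P − Q| = √((-0.410325 − -8.340)² + (-28.479325 − -5.616)²) = 24.199408

24.199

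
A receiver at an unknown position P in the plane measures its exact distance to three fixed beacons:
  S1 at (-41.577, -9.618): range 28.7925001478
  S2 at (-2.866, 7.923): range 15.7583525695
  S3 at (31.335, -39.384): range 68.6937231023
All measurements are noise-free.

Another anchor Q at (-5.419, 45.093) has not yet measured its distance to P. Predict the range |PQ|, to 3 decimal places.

39.595

eq1: (x + 41.577)² + (y + 9.618)² = 28.7925001478²
eq2: (x + 2.866)² + (y − 7.923)² = 15.7583525695²
eq3: (x − 31.335)² + (y + 39.384)² = 68.6937231023²
eq2−eq3, eq2−eq1 (x²,y² cancel):
  68.402·x − 94.614·y = -2008.508122
  -77.422·x − 35.082·y = 1169.482579
det = 68.402·-35.082 − -94.614·-77.422 = -9724.884072
x = (-2008.508122·-35.082 − -94.614·1169.482579) / -9724.884072 = -18.623554
y = (68.402·1169.482579 − -2008.508122·-77.422) / -9724.884072 = 7.764388
|P − Q| = √((-18.623554 − -5.419)² + (7.764388 − 45.093)²) = 39.595272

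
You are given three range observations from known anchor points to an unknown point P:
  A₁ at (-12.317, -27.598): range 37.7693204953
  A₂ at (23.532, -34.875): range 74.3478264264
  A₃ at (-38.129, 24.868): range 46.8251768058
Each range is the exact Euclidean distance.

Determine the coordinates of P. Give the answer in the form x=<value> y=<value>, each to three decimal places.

x=-49.427 y=-20.574

eq1: (x + 12.317)² + (y + 27.598)² = 37.7693204953²
eq2: (x − 23.532)² + (y + 34.875)² = 74.3478264264²
eq3: (x + 38.129)² + (y − 24.868)² = 46.8251768058²
eq3−eq1, eq3−eq2 (x²,y² cancel):
  51.624·x − 104.932·y = -392.804360
  123.322·x − 119.486·y = -3637.219527
det = 51.624·-119.486 − -104.932·123.322 = 6772.078840
x = (-392.804360·-119.486 − -104.932·-3637.219527) / 6772.078840 = -49.427378
y = (51.624·-3637.219527 − -392.804360·123.322) / 6772.078840 = -20.573653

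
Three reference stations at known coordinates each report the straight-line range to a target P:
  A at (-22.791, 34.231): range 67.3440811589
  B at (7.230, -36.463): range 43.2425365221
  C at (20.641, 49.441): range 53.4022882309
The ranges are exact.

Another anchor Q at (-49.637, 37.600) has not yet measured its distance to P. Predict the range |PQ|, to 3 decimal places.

92.468

eq1: (x + 22.791)² + (y − 34.231)² = 67.3440811589²
eq2: (x − 7.230)² + (y + 36.463)² = 43.2425365221²
eq3: (x − 20.641)² + (y − 49.441)² = 53.4022882309²
eq3−eq1, eq3−eq2 (x²,y² cancel):
  -86.864·x − 30.420·y = -2862.693199
  -26.822·x − 171.808·y = -506.752670
det = -86.864·-171.808 − -30.420·-26.822 = 14108.004872
x = (-2862.693199·-171.808 − -30.420·-506.752670) / 14108.004872 = 33.769352
y = (-86.864·-506.752670 − -2862.693199·-26.822) / 14108.004872 = -2.322412
|P − Q| = √((33.769352 − -49.637)² + (-2.322412 − 37.600)²) = 92.468473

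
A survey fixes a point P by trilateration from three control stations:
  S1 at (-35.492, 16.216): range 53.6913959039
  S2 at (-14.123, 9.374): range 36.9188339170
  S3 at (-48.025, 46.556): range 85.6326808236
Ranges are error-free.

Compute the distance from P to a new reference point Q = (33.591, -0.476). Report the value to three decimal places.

eq1: (x + 35.492)² + (y − 16.216)² = 53.6913959039²
eq2: (x + 14.123)² + (y − 9.374)² = 36.9188339170²
eq3: (x + 48.025)² + (y − 46.556)² = 85.6326808236²
eq1−eq2, eq1−eq3 (x²,y² cancel):
  42.738·x − 13.684·y = 284.455981
  -25.066·x + 60.680·y = -1498.968990
det = 42.738·60.680 − -13.684·-25.066 = 2250.338696
x = (284.455981·60.680 − -13.684·-1498.968990) / 2250.338696 = -1.444717
y = (42.738·-1498.968990 − 284.455981·-25.066) / 2250.338696 = -25.299642
|P − Q| = √((-1.444717 − 33.591)² + (-25.299642 − -0.476)²) = 42.938499

42.938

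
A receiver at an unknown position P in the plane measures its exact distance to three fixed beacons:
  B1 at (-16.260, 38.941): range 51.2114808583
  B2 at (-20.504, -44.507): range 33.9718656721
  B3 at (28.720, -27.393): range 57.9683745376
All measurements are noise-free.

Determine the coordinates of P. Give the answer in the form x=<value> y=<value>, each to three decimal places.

x=-26.925 y=-11.148

eq1: (x + 16.260)² + (y − 38.941)² = 51.2114808583²
eq2: (x + 20.504)² + (y + 44.507)² = 33.9718656721²
eq3: (x − 28.720)² + (y + 27.393)² = 57.9683745376²
eq1−eq3, eq1−eq2 (x²,y² cancel):
  89.960·x − 132.668·y = -943.290907
  -8.488·x − 166.896·y = 2089.026098
det = 89.960·-166.896 − -132.668·-8.488 = -16140.050144
x = (-943.290907·-166.896 − -132.668·2089.026098) / -16140.050144 = -26.925467
y = (89.960·2089.026098 − -943.290907·-8.488) / -16140.050144 = -11.147557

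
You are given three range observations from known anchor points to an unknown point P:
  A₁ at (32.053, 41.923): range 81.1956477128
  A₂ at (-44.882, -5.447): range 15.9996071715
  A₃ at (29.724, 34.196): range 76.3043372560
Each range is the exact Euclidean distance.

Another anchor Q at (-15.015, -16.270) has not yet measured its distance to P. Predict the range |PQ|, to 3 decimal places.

eq1: (x − 32.053)² + (y − 41.923)² = 81.1956477128²
eq2: (x + 44.882)² + (y + 5.447)² = 15.9996071715²
eq3: (x − 29.724)² + (y − 34.196)² = 76.3043372560²
eq2−eq3, eq2−eq1 (x²,y² cancel):
  149.212·x + 79.286·y = -5557.545595
  153.870·x + 94.740·y = -5595.876773
det = 149.212·94.740 − 79.286·153.870 = 1936.608060
x = (-5557.545595·94.740 − 79.286·-5595.876773) / 1936.608060 = -42.779531
y = (149.212·-5595.876773 − -5557.545595·153.870) / 1936.608060 = 10.413865
|P − Q| = √((-42.779531 − -15.015)² + (10.413865 − -16.270)²) = 38.508413

38.508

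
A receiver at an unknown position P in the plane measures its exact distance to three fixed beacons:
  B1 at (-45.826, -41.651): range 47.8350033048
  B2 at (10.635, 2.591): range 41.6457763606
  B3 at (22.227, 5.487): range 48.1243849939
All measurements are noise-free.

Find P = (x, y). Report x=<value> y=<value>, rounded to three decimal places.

eq1: (x + 45.826)² + (y + 41.651)² = 47.8350033048²
eq2: (x − 10.635)² + (y − 2.591)² = 41.6457763606²
eq3: (x − 22.227)² + (y − 5.487)² = 48.1243849939²
eq2−eq1, eq2−eq3 (x²,y² cancel):
  -112.922·x − 88.484·y = 3161.194719
  23.184·x + 5.792·y = -177.255550
det = -112.922·5.792 − -88.484·23.184 = 1397.368832
x = (3161.194719·5.792 − -88.484·-177.255550) / 1397.368832 = 1.878788
y = (-112.922·-177.255550 − 3161.194719·23.184) / 1397.368832 = -38.123855

x=1.879 y=-38.124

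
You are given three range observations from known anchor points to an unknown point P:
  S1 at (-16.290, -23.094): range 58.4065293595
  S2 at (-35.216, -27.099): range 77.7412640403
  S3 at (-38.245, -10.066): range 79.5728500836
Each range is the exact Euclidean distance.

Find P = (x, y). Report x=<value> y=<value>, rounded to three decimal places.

eq1: (x + 16.290)² + (y + 23.094)² = 58.4065293595²
eq2: (x + 35.216)² + (y + 27.099)² = 77.7412640403²
eq3: (x + 38.245)² + (y + 10.066)² = 79.5728500836²
eq3−eq1, eq3−eq2 (x²,y² cancel):
  43.910·x − 26.056·y = 2155.208354
  6.058·x − 34.066·y = 698.652412
det = 43.910·-34.066 − -26.056·6.058 = -1337.990812
x = (2155.208354·-34.066 − -26.056·698.652412) / -1337.990812 = 41.267279
y = (43.910·698.652412 − 2155.208354·6.058) / -1337.990812 = -13.170177

x=41.267 y=-13.170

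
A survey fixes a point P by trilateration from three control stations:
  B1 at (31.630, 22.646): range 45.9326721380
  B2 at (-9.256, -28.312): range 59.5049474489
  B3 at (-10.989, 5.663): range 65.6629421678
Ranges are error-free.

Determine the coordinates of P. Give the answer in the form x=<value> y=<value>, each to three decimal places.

eq1: (x − 31.630)² + (y − 22.646)² = 45.9326721380²
eq2: (x + 9.256)² + (y + 28.312)² = 59.5049474489²
eq3: (x + 10.989)² + (y − 5.663)² = 65.6629421678²
eq1−eq2, eq1−eq3 (x²,y² cancel):
  -81.772·x − 101.916·y = -2057.083737
  -85.238·x − 33.966·y = -3562.282130
det = -81.772·-33.966 − -101.916·-85.238 = -5909.648256
x = (-2057.083737·-33.966 − -101.916·-3562.282130) / -5909.648256 = 49.610844
y = (-81.772·-3562.282130 − -2057.083737·-85.238) / -5909.648256 = -19.621004

x=49.611 y=-19.621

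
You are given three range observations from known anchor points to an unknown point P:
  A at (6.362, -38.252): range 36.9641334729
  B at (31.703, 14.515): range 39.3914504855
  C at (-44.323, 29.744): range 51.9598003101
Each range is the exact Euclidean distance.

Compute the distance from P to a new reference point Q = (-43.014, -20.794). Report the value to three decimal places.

43.253

eq1: (x − 6.362)² + (y + 38.252)² = 36.9641334729²
eq2: (x − 31.703)² + (y − 14.515)² = 39.3914504855²
eq3: (x + 44.323)² + (y − 29.744)² = 51.9598003101²
eq3−eq1, eq3−eq2 (x²,y² cancel):
  101.370·x − 135.992·y = -12.069632
  152.052·x − 30.458·y = -485.333954
det = 101.370·-30.458 − -135.992·152.052 = 17590.328124
x = (-12.069632·-30.458 − -135.992·-485.333954) / 17590.328124 = -3.731250
y = (101.370·-485.333954 − -12.069632·152.052) / 17590.328124 = -2.692564
|P − Q| = √((-3.731250 − -43.014)² + (-2.692564 − -20.794)²) = 43.252704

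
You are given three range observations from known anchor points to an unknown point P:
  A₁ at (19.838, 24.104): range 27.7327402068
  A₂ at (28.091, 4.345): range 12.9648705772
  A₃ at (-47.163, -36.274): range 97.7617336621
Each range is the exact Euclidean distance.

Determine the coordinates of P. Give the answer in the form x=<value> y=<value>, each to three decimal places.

eq1: (x − 19.838)² + (y − 24.104)² = 27.7327402068²
eq2: (x − 28.091)² + (y − 4.345)² = 12.9648705772²
eq3: (x + 47.163)² + (y + 36.274)² = 97.7617336621²
eq3−eq2, eq3−eq1 (x²,y² cancel):
  150.508·x + 81.238·y = 6657.100361
  134.002·x + 120.756·y = 6222.649104
det = 150.508·120.756 − 81.238·134.002 = 7288.689572
x = (6657.100361·120.756 − 81.238·6222.649104) / 7288.689572 = 40.935924
y = (150.508·6222.649104 − 6657.100361·134.002) / 7288.689572 = 6.104487

x=40.936 y=6.104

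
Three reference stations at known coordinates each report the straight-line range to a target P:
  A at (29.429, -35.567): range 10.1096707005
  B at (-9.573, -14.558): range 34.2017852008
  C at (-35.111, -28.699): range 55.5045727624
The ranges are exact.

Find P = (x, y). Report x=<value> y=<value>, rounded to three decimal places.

x=20.340 y=-31.141

eq1: (x − 29.429)² + (y + 35.567)² = 10.1096707005²
eq2: (x + 9.573)² + (y + 14.558)² = 34.2017852008²
eq3: (x + 35.111)² + (y + 28.699)² = 55.5045727624²
eq2−eq1, eq2−eq3 (x²,y² cancel):
  78.004·x − 42.018·y = 2895.056506
  -51.076·x − 28.282·y = -158.158258
det = 78.004·-28.282 − -42.018·-51.076 = -4352.220496
x = (2895.056506·-28.282 − -42.018·-158.158258) / -4352.220496 = 20.339843
y = (78.004·-158.158258 − 2895.056506·-51.076) / -4352.220496 = -31.140639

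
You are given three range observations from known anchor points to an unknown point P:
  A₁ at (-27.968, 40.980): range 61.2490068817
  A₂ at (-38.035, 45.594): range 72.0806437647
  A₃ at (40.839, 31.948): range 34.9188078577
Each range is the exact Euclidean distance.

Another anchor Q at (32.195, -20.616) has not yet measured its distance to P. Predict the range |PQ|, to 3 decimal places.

26.843

eq1: (x + 27.968)² + (y − 40.980)² = 61.2490068817²
eq2: (x + 38.035)² + (y − 45.594)² = 72.0806437647²
eq3: (x − 40.839)² + (y − 31.948)² = 34.9188078577²
eq2−eq3, eq2−eq1 (x²,y² cancel):
  157.748·x − 27.292·y = 3139.320627
  20.134·x − 9.228·y = 380.273725
det = 157.748·-9.228 − -27.292·20.134 = -906.201416
x = (3139.320627·-9.228 − -27.292·380.273725) / -906.201416 = 20.515550
y = (157.748·380.273725 − 3139.320627·20.134) / -906.201416 = 3.552921
|P − Q| = √((20.515550 − 32.195)² + (3.552921 − -20.616)²) = 26.842993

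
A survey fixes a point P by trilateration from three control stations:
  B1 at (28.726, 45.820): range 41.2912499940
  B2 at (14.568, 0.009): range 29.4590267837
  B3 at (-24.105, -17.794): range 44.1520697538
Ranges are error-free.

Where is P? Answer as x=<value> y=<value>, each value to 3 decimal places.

x=-5.014 y=22.017

eq1: (x − 28.726)² + (y − 45.820)² = 41.2912499940²
eq2: (x − 14.568)² + (y − 0.009)² = 29.4590267837²
eq3: (x + 24.105)² + (y + 17.794)² = 44.1520697538²
eq2−eq3, eq2−eq1 (x²,y² cancel):
  -77.346·x − 35.606·y = -396.120249
  28.316·x + 91.622·y = 1875.295704
det = -77.346·91.622 − -35.606·28.316 = -6078.375716
x = (-396.120249·91.622 − -35.606·1875.295704) / -6078.375716 = -5.014242
y = (-77.346·1875.295704 − -396.120249·28.316) / -6078.375716 = 22.017408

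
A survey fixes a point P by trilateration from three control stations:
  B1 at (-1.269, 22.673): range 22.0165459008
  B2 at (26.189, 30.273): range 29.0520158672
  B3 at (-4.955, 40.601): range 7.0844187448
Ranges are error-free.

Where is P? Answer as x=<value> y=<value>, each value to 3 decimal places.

eq1: (x + 1.269)² + (y − 22.673)² = 22.0165459008²
eq2: (x − 26.189)² + (y − 30.273)² = 29.0520158672²
eq3: (x + 4.955)² + (y − 40.601)² = 7.0844187448²
eq2−eq1, eq2−eq3 (x²,y² cancel):
  -54.916·x − 15.200·y = -727.351627
  -62.288·x + 20.656·y = 864.505613
det = -54.916·20.656 − -15.200·-62.288 = -2081.122496
x = (-727.351627·20.656 − -15.200·864.505613) / -2081.122496 = 0.905132
y = (-54.916·864.505613 − -727.351627·-62.288) / -2081.122496 = 44.581935

x=0.905 y=44.582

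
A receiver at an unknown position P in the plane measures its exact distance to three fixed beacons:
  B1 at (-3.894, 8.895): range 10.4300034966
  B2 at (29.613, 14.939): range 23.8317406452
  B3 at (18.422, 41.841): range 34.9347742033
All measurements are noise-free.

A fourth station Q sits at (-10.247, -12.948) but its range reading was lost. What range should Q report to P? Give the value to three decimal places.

eq1: (x + 3.894)² + (y − 8.895)² = 10.4300034966²
eq2: (x − 29.613)² + (y − 14.939)² = 23.8317406452²
eq3: (x − 18.422)² + (y − 41.841)² = 34.9347742033²
eq2−eq1, eq2−eq3 (x²,y² cancel):
  -67.014·x − 12.088·y = -546.652340
  -22.382·x + 53.804·y = 337.449289
det = -67.014·53.804 − -12.088·-22.382 = -3876.174872
x = (-546.652340·53.804 − -12.088·337.449289) / -3876.174872 = 6.535566
y = (-67.014·337.449289 − -546.652340·-22.382) / -3876.174872 = 8.990564
|P − Q| = √((6.535566 − -10.247)² + (8.990564 − -12.948)²) = 27.621642

27.622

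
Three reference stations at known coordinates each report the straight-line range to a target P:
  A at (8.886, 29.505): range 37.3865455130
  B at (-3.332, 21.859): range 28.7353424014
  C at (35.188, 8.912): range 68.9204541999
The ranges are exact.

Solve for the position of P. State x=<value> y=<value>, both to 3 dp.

x=-27.735 y=37.032

eq1: (x − 8.886)² + (y − 29.505)² = 37.3865455130²
eq2: (x + 3.332)² + (y − 21.859)² = 28.7353424014²
eq3: (x − 35.188)² + (y − 8.912)² = 68.9204541999²
eq3−eq1, eq3−eq2 (x²,y² cancel):
  -52.604·x + 41.186·y = 2984.162155
  -77.040·x + 25.894·y = 3095.608121
det = -52.604·25.894 − 41.186·-77.040 = 1810.841464
x = (2984.162155·25.894 − 41.186·3095.608121) / 1810.841464 = -27.735074
y = (-52.604·3095.608121 − 2984.162155·-77.040) / 1810.841464 = 37.031670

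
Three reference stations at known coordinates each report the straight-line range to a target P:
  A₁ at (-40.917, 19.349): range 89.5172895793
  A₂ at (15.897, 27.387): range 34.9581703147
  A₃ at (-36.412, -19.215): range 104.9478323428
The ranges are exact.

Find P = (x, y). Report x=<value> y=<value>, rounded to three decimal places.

x=43.689 y=48.593

eq1: (x + 40.917)² + (y − 19.349)² = 89.5172895793²
eq2: (x − 15.897)² + (y − 27.387)² = 34.9581703147²
eq3: (x + 36.412)² + (y + 19.215)² = 104.9478323428²
eq3−eq2, eq3−eq1 (x²,y² cancel):
  104.618·x + 93.204·y = 9099.686251
  -9.010·x + 77.128·y = 3354.237101
det = 104.618·77.128 − 93.204·-9.010 = 8908.745144
x = (9099.686251·77.128 − 93.204·3354.237101) / 8908.745144 = 43.688789
y = (104.618·3354.237101 − 9099.686251·-9.010) / 8908.745144 = 48.592899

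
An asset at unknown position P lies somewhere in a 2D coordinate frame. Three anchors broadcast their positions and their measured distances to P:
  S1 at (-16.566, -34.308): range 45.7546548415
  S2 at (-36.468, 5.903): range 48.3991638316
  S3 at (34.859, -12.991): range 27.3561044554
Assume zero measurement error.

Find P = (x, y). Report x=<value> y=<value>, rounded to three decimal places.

x=11.743 y=1.638

eq1: (x + 16.566)² + (y + 34.308)² = 45.7546548415²
eq2: (x + 36.468)² + (y − 5.903)² = 48.3991638316²
eq3: (x − 34.859)² + (y + 12.991)² = 27.3561044554²
eq1−eq3, eq1−eq2 (x²,y² cancel):
  102.850·x + 42.634·y = 1277.576731
  -39.804·x + 80.422·y = -335.701407
det = 102.850·80.422 − 42.634·-39.804 = 9968.406436
x = (1277.576731·80.422 − 42.634·-335.701407) / 9968.406436 = 11.742857
y = (102.850·-335.701407 − 1277.576731·-39.804) / 9968.406436 = 1.637752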